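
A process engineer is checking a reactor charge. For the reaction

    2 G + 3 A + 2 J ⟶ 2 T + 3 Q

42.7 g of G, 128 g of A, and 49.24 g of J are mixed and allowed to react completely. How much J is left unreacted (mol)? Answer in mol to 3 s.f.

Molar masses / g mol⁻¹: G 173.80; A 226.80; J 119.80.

n(G) = 42.70 / 173.80 = 0.2457 mol
n(A) = 128.0 / 226.80 = 0.5644 mol
n(J) = 49.24 / 119.80 = 0.4110 mol
n/ν for G = 0.2457/2 = 0.1229
n/ν for A = 0.5644/3 = 0.1881
n/ν for J = 0.4110/2 = 0.2055
Smallest n/ν is G → limiting reagent.
J consumed = (2/2) × 0.2457 = 0.2457 mol
J remaining = 0.4110 − 0.2457 = 0.1653 mol

0.165 mol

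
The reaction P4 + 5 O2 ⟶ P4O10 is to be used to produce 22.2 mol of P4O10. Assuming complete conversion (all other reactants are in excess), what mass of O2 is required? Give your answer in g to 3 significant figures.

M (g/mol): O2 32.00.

n(P4O10) = 22.20 mol
n(O2) = (5/1) × 22.20 = 111.0 mol
mass = 111.0 × 32.00 = 3552 g

3550 g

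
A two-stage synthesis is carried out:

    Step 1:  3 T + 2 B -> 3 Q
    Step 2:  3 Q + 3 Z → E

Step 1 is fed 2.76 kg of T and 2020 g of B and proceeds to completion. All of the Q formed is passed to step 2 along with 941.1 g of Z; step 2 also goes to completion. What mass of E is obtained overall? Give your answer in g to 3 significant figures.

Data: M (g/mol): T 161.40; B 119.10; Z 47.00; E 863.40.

4920 g

Step 1:
n(T) = 2.760×1000 / 161.40 = 17.10 mol
n(B) = 2020 / 119.10 = 16.96 mol
n/ν for T = 17.10/3 = 5.700
n/ν for B = 16.96/2 = 8.480
Smallest n/ν is T → limiting reagent.
n(Q) produced = (3/3) × 17.10 = 17.10 mol
Step 2:
n(Q) available = 17.10 mol
n(Z) = 941.1 / 47.00 = 20.02 mol
n/ν for Q = 17.10/3 = 5.700
n/ν for Z = 20.02/3 = 6.673
Smallest n/ν is Q → limiting reagent.
n(E) = (1/3) × 17.10 = 5.700 mol
mass = 5.700 × 863.40 = 4921 g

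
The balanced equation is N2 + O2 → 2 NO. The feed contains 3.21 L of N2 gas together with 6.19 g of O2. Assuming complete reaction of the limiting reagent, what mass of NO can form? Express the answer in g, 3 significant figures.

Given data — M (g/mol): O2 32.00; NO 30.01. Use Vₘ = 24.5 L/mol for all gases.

7.86 g

n(N2) = 3.210 / 24.5 = 0.1310 mol
n(O2) = 6.190 / 32.00 = 0.1934 mol
n/ν for N2 = 0.1310/1 = 0.1310
n/ν for O2 = 0.1934/1 = 0.1934
Smallest n/ν is N2 → limiting reagent.
n(NO) = (2/1) × 0.1310 = 0.2620 mol
mass = 0.2620 × 30.01 = 7.863 g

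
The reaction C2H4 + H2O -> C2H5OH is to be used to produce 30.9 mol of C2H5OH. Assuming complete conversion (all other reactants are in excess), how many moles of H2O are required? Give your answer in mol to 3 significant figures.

n(C2H5OH) = 30.90 mol
n(H2O) = (1/1) × 30.90 = 30.90 mol

30.9 mol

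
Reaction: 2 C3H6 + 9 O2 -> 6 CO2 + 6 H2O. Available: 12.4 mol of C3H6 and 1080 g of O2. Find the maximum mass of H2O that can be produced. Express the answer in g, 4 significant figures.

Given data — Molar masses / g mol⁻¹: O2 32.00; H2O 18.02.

n(C3H6) = 12.40 mol
n(O2) = 1080 / 32.00 = 33.75 mol
n/ν for C3H6 = 12.40/2 = 6.200
n/ν for O2 = 33.75/9 = 3.750
Smallest n/ν is O2 → limiting reagent.
n(H2O) = (6/9) × 33.75 = 22.50 mol
mass = 22.50 × 18.02 = 405.5 g

405.5 g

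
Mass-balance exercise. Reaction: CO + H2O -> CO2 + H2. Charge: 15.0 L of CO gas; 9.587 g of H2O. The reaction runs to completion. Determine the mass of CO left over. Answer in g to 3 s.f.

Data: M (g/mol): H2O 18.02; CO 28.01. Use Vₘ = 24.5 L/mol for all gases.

n(CO) = 15.00 / 24.5 = 0.6122 mol
n(H2O) = 9.587 / 18.02 = 0.5320 mol
n/ν for CO = 0.6122/1 = 0.6122
n/ν for H2O = 0.5320/1 = 0.5320
Smallest n/ν is H2O → limiting reagent.
CO consumed = (1/1) × 0.5320 = 0.5320 mol
CO remaining = 0.6122 − 0.5320 = 0.08020 mol
mass = 0.08020 × 28.01 = 2.246 g

2.25 g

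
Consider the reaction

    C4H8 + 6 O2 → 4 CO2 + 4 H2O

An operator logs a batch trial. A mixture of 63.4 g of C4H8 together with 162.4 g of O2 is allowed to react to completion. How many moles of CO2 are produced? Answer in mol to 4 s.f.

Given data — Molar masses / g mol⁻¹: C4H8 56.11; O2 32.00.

3.383 mol

n(C4H8) = 63.40 / 56.11 = 1.130 mol
n(O2) = 162.4 / 32.00 = 5.075 mol
n/ν → C4H8: 1.130, O2: 0.8458; O2 is limiting.
n(CO2) = (4/6) × 5.075 = 3.383 mol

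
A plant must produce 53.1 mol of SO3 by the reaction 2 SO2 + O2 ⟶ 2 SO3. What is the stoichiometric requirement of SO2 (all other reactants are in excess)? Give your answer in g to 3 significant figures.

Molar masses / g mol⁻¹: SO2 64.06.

3400 g

n(SO3) = 53.10 mol
n(SO2) = (2/2) × 53.10 = 53.10 mol
mass = 53.10 × 64.06 = 3402 g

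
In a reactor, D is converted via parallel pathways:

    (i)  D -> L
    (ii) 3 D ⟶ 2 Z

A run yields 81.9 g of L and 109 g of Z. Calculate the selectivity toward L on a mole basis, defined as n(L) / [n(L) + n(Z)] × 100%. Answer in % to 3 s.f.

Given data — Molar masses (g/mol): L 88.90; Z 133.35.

53.0 %

n(L) = 81.9 / 88.90 = 0.9213 mol
n(Z) = 109 / 133.35 = 0.8174 mol
selectivity = 0.9213/(0.9213+0.8174) × 100 = 52.99 %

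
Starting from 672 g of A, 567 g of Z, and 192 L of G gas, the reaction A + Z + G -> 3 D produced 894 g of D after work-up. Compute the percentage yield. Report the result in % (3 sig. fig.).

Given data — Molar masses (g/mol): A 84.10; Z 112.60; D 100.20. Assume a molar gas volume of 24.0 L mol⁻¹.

n(A) = 672.0 / 84.10 = 7.990 mol
n(Z) = 567.0 / 112.60 = 5.036 mol
n(G) = 192.0 / 24.0 = 8.000 mol
n/ν for A = 7.990/1 = 7.990
n/ν for Z = 5.036/1 = 5.036
n/ν for G = 8.000/1 = 8.000
Smallest n/ν is Z → limiting reagent.
theoretical n(D) = (3/1) × 5.036 = 15.11 mol → 1514 g
% yield = 894 / 1514 × 100 = 59.05 %

59.1 %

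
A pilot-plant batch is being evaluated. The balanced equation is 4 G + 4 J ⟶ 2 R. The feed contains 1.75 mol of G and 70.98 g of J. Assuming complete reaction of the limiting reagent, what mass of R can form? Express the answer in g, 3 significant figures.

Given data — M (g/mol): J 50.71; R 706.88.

495 g

n(G) = 1.750 mol
n(J) = 70.98 / 50.71 = 1.400 mol
n/ν for G = 1.750/4 = 0.4375
n/ν for J = 1.400/4 = 0.3500
Smallest n/ν is J → limiting reagent.
n(R) = (2/4) × 1.400 = 0.7000 mol
mass = 0.7000 × 706.88 = 494.8 g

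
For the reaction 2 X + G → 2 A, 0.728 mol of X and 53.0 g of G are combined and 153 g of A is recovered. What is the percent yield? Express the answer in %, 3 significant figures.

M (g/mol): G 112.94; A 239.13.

n(X) = 0.7280 mol
n(G) = 53.00 / 112.94 = 0.4693 mol
n/ν for X = 0.7280/2 = 0.3640
n/ν for G = 0.4693/1 = 0.4693
Smallest n/ν is X → limiting reagent.
theoretical n(A) = (2/2) × 0.7280 = 0.7280 mol → 174.1 g
% yield = 153 / 174.1 × 100 = 87.88 %

87.9 %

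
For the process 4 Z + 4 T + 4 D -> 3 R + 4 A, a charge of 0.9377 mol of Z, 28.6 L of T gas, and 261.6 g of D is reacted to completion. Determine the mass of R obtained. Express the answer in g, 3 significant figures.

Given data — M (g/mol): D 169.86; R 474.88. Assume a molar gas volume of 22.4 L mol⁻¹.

334 g

n(Z) = 0.9377 mol
n(T) = 28.60 / 22.4 = 1.277 mol
n(D) = 261.6 / 169.86 = 1.540 mol
n/ν for Z = 0.9377/4 = 0.2344
n/ν for T = 1.277/4 = 0.3193
n/ν for D = 1.540/4 = 0.3850
Smallest n/ν is Z → limiting reagent.
n(R) = (3/4) × 0.9377 = 0.7033 mol
mass = 0.7033 × 474.88 = 334.0 g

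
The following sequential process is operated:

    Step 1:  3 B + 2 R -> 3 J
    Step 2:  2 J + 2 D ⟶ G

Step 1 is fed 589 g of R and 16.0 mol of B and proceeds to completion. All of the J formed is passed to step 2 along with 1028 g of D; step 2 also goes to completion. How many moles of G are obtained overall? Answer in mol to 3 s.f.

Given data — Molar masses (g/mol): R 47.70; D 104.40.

Step 1:
n(R) = 589.0 / 47.70 = 12.35 mol
n(B) = 16.00 mol
n/ν for R = 12.35/2 = 6.175
n/ν for B = 16.00/3 = 5.333
Smallest n/ν is B → limiting reagent.
n(J) produced = (3/3) × 16.00 = 16.00 mol
Step 2:
n(J) available = 16.00 mol
n(D) = 1028 / 104.40 = 9.847 mol
n/ν for J = 16.00/2 = 8.000
n/ν for D = 9.847/2 = 4.924
Smallest n/ν is D → limiting reagent.
n(G) = (1/2) × 9.847 = 4.924 mol

4.92 mol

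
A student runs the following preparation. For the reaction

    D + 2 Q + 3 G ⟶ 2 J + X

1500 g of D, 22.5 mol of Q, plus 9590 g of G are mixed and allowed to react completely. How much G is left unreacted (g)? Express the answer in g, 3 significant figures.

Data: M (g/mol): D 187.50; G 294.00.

n(D) = 1500 / 187.50 = 8.000 mol
n(Q) = 22.50 mol
n(G) = 9590 / 294.00 = 32.62 mol
n/ν for D = 8.000/1 = 8.000
n/ν for Q = 22.50/2 = 11.25
n/ν for G = 32.62/3 = 10.87
Smallest n/ν is D → limiting reagent.
G consumed = (3/1) × 8.000 = 24.00 mol
G remaining = 32.62 − 24.00 = 8.620 mol
mass = 8.620 × 294.00 = 2534 g

2530 g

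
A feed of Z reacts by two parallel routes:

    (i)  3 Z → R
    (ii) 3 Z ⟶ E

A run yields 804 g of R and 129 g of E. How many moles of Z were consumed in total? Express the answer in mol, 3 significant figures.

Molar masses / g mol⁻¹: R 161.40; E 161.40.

17.3 mol

n(R) = 804 / 161.40 = 4.981 mol
n(E) = 129 / 161.40 = 0.7993 mol
n(Z) via (i) = (3/1)×4.981 = 14.94 mol
n(Z) via (ii) = (3/1)×0.7993 = 2.398 mol
total n(Z) = 14.94 + 2.398 = 17.34 mol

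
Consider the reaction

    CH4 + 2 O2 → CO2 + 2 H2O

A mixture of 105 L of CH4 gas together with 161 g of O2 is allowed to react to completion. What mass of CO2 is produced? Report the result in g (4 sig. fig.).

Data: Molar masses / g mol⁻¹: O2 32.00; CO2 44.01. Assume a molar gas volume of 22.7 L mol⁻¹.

n(CH4) = 105.0 / 22.7 = 4.626 mol
n(O2) = 161.0 / 32.00 = 5.031 mol
n/ν → CH4: 4.626, O2: 2.516; O2 is limiting.
n(CO2) = (1/2) × 5.031 = 2.516 mol
mass = 2.516 × 44.01 = 110.7 g

110.7 g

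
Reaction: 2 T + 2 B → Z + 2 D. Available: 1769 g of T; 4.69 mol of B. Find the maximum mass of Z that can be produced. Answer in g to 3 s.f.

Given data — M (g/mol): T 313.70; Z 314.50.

n(T) = 1769 / 313.70 = 5.639 mol
n(B) = 4.690 mol
n/ν for T = 5.639/2 = 2.820
n/ν for B = 4.690/2 = 2.345
Smallest n/ν is B → limiting reagent.
n(Z) = (1/2) × 4.690 = 2.345 mol
mass = 2.345 × 314.50 = 737.5 g

738 g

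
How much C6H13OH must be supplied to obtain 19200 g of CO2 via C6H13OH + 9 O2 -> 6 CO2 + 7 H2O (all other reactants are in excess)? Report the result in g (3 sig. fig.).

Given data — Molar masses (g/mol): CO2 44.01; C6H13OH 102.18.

7430 g

n(CO2) = 19200 / 44.01 = 436.3 mol
n(C6H13OH) = (1/6) × 436.3 = 72.72 mol
mass = 72.72 × 102.18 = 7431 g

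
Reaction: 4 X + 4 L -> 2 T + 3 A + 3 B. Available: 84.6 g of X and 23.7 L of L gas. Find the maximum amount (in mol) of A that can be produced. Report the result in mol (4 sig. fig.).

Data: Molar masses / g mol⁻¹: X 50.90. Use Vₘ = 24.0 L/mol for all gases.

0.7406 mol

n(X) = 84.60 / 50.90 = 1.662 mol
n(L) = 23.70 / 24.0 = 0.9875 mol
n/ν for X = 1.662/4 = 0.4155
n/ν for L = 0.9875/4 = 0.2469
Smallest n/ν is L → limiting reagent.
n(A) = (3/4) × 0.9875 = 0.7406 mol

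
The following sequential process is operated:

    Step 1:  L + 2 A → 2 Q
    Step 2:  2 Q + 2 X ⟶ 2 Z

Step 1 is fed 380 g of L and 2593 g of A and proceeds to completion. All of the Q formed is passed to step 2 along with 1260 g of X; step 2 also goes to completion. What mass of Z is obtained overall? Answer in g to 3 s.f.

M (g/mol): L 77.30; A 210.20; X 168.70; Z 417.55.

Step 1:
n(L) = 380.0 / 77.30 = 4.916 mol
n(A) = 2593 / 210.20 = 12.34 mol
n/ν for L = 4.916/1 = 4.916
n/ν for A = 12.34/2 = 6.170
Smallest n/ν is L → limiting reagent.
n(Q) produced = (2/1) × 4.916 = 9.832 mol
Step 2:
n(Q) available = 9.832 mol
n(X) = 1260 / 168.70 = 7.469 mol
n/ν for Q = 9.832/2 = 4.916
n/ν for X = 7.469/2 = 3.735
Smallest n/ν is X → limiting reagent.
n(Z) = (2/2) × 7.469 = 7.469 mol
mass = 7.469 × 417.55 = 3119 g

3120 g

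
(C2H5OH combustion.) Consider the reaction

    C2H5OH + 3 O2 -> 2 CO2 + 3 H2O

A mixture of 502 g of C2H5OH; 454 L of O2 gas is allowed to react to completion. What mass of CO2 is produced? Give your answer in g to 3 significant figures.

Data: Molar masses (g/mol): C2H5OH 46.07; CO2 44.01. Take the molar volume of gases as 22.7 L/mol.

n(C2H5OH) = 502.0 / 46.07 = 10.90 mol
n(O2) = 454.0 / 22.7 = 20.00 mol
n/ν → C2H5OH: 10.90, O2: 6.667; O2 is limiting.
n(CO2) = (2/3) × 20.00 = 13.33 mol
mass = 13.33 × 44.01 = 586.7 g

587 g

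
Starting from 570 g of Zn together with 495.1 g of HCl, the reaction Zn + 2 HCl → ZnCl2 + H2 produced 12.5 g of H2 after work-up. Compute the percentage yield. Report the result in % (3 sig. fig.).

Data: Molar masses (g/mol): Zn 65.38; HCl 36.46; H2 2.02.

n(Zn) = 570.0 / 65.38 = 8.718 mol
n(HCl) = 495.1 / 36.46 = 13.58 mol
n/ν → Zn: 8.718, HCl: 6.790; HCl is limiting.
theoretical n(H2) = (1/2) × 13.58 = 6.790 mol → 13.72 g
% yield = 12.5 / 13.72 × 100 = 91.11 %

91.1 %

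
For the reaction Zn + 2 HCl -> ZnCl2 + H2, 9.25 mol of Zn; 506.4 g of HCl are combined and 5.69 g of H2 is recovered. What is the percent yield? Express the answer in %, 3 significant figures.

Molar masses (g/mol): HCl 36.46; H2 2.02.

n(Zn) = 9.250 mol
n(HCl) = 506.4 / 36.46 = 13.89 mol
n/ν for Zn = 9.250/1 = 9.250
n/ν for HCl = 13.89/2 = 6.945
Smallest n/ν is HCl → limiting reagent.
theoretical n(H2) = (1/2) × 13.89 = 6.945 mol → 14.03 g
% yield = 5.69 / 14.03 × 100 = 40.56 %

40.6 %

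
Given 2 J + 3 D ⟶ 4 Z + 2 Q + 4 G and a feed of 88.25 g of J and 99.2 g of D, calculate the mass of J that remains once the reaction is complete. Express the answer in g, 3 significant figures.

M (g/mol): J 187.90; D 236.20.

n(J) = 88.25 / 187.90 = 0.4697 mol
n(D) = 99.20 / 236.20 = 0.4200 mol
n/ν for J = 0.4697/2 = 0.2349
n/ν for D = 0.4200/3 = 0.1400
Smallest n/ν is D → limiting reagent.
J consumed = (2/3) × 0.4200 = 0.2800 mol
J remaining = 0.4697 − 0.2800 = 0.1897 mol
mass = 0.1897 × 187.90 = 35.64 g

35.6 g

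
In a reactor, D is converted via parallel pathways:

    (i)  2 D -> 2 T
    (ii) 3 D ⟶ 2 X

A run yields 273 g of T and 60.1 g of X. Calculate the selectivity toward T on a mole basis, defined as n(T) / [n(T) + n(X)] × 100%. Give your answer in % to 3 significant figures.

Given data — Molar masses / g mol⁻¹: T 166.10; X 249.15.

n(T) = 273 / 166.10 = 1.644 mol
n(X) = 60.1 / 249.15 = 0.2412 mol
selectivity = 1.644/(1.644+0.2412) × 100 = 87.21 %

87.2 %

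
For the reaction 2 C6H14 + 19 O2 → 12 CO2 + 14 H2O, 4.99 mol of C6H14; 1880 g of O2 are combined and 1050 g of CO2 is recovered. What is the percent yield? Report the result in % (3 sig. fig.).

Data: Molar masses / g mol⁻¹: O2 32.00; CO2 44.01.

79.7 %

n(C6H14) = 4.990 mol
n(O2) = 1880 / 32.00 = 58.75 mol
n/ν → C6H14: 2.495, O2: 3.092; C6H14 is limiting.
theoretical n(CO2) = (12/2) × 4.990 = 29.94 mol → 1318 g
% yield = 1050 / 1318 × 100 = 79.67 %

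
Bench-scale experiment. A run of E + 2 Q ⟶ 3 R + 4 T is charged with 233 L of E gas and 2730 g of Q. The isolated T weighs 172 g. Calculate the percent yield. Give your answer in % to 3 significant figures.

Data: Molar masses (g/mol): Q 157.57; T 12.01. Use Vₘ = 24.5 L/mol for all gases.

41.3 %

n(E) = 233.0 / 24.5 = 9.510 mol
n(Q) = 2730 / 157.57 = 17.33 mol
n/ν for E = 9.510/1 = 9.510
n/ν for Q = 17.33/2 = 8.665
Smallest n/ν is Q → limiting reagent.
theoretical n(T) = (4/2) × 17.33 = 34.66 mol → 416.3 g
% yield = 172 / 416.3 × 100 = 41.32 %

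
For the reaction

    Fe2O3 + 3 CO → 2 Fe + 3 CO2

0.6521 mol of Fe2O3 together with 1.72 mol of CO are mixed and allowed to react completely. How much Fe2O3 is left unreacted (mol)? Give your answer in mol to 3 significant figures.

n(Fe2O3) = 0.6521 mol
n(CO) = 1.720 mol
n/ν for Fe2O3 = 0.6521/1 = 0.6521
n/ν for CO = 1.720/3 = 0.5733
Smallest n/ν is CO → limiting reagent.
Fe2O3 consumed = (1/3) × 1.720 = 0.5733 mol
Fe2O3 remaining = 0.6521 − 0.5733 = 0.07880 mol

0.0788 mol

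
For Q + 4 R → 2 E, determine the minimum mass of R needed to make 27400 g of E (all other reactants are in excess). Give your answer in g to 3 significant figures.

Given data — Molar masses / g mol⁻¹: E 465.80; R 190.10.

22400 g

n(E) = 27400 / 465.80 = 58.82 mol
n(R) = (4/2) × 58.82 = 117.6 mol
mass = 117.6 × 190.10 = 22360 g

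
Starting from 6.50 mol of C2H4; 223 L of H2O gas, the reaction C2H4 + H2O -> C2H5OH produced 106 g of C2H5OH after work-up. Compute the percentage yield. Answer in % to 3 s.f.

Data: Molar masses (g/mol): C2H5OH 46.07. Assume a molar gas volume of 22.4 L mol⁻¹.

35.4 %

n(C2H4) = 6.500 mol
n(H2O) = 223.0 / 22.4 = 9.955 mol
n/ν for C2H4 = 6.500/1 = 6.500
n/ν for H2O = 9.955/1 = 9.955
Smallest n/ν is C2H4 → limiting reagent.
theoretical n(C2H5OH) = (1/1) × 6.500 = 6.500 mol → 299.5 g
% yield = 106 / 299.5 × 100 = 35.39 %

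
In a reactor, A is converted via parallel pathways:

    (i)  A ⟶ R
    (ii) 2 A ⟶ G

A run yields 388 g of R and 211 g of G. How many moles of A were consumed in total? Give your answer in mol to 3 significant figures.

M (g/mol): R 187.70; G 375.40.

n(R) = 388 / 187.70 = 2.067 mol
n(G) = 211 / 375.40 = 0.5621 mol
n(A) via (i) = (1/1)×2.067 = 2.067 mol
n(A) via (ii) = (2/1)×0.5621 = 1.124 mol
total n(A) = 2.067 + 1.124 = 3.191 mol

3.19 mol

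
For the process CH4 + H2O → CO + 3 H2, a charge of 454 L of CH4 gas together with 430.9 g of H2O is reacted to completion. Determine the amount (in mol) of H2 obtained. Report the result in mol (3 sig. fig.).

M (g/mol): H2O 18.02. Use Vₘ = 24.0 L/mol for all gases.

56.8 mol

n(CH4) = 454.0 / 24.0 = 18.92 mol
n(H2O) = 430.9 / 18.02 = 23.91 mol
n/ν for CH4 = 18.92/1 = 18.92
n/ν for H2O = 23.91/1 = 23.91
Smallest n/ν is CH4 → limiting reagent.
n(H2) = (3/1) × 18.92 = 56.76 mol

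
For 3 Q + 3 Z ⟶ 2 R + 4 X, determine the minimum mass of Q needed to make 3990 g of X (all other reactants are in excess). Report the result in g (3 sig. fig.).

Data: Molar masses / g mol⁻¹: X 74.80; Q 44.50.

n(X) = 3990 / 74.80 = 53.34 mol
n(Q) = (3/4) × 53.34 = 40.01 mol
mass = 40.01 × 44.50 = 1780 g

1780 g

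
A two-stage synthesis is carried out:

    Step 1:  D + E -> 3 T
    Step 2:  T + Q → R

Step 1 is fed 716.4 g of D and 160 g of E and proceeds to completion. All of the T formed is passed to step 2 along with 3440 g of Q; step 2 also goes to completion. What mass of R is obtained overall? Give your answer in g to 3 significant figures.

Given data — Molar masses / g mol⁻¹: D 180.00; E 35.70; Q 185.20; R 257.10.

Step 1:
n(D) = 716.4 / 180.00 = 3.980 mol
n(E) = 160.0 / 35.70 = 4.482 mol
n/ν for D = 3.980/1 = 3.980
n/ν for E = 4.482/1 = 4.482
Smallest n/ν is D → limiting reagent.
n(T) produced = (3/1) × 3.980 = 11.94 mol
Step 2:
n(T) available = 11.94 mol
n(Q) = 3440 / 185.20 = 18.57 mol
n/ν for T = 11.94/1 = 11.94
n/ν for Q = 18.57/1 = 18.57
Smallest n/ν is T → limiting reagent.
n(R) = (1/1) × 11.94 = 11.94 mol
mass = 11.94 × 257.10 = 3070 g

3070 g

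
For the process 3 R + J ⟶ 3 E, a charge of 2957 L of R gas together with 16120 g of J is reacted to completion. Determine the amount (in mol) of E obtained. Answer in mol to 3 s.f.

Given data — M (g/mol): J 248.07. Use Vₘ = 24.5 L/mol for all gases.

n(R) = 2957 / 24.5 = 120.7 mol
n(J) = 16120 / 248.07 = 64.98 mol
n/ν for R = 120.7/3 = 40.23
n/ν for J = 64.98/1 = 64.98
Smallest n/ν is R → limiting reagent.
n(E) = (3/3) × 120.7 = 120.7 mol

121 mol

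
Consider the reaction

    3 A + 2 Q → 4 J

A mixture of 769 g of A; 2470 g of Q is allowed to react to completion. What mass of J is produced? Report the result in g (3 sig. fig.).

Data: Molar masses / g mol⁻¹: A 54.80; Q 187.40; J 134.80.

n(A) = 769.0 / 54.80 = 14.03 mol
n(Q) = 2470 / 187.40 = 13.18 mol
n/ν → A: 4.677, Q: 6.590; A is limiting.
n(J) = (4/3) × 14.03 = 18.71 mol
mass = 18.71 × 134.80 = 2522 g

2520 g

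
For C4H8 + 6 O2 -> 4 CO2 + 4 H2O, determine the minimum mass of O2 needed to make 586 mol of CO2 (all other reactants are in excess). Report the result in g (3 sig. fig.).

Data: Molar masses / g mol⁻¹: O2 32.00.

28100 g

n(CO2) = 586.0 mol
n(O2) = (6/4) × 586.0 = 879.0 mol
mass = 879.0 × 32.00 = 28130 g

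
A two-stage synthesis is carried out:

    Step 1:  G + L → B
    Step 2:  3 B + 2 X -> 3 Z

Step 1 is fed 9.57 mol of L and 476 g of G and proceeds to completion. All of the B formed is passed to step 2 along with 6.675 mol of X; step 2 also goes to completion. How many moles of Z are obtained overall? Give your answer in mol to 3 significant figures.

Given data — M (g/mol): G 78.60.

Step 1:
n(L) = 9.570 mol
n(G) = 476.0 / 78.60 = 6.056 mol
n/ν → L: 9.570, G: 6.056; G is limiting.
n(B) produced = (1/1) × 6.056 = 6.056 mol
Step 2:
n(B) available = 6.056 mol
n(X) = 6.675 mol
n/ν → B: 2.019, X: 3.338; B is limiting.
n(Z) = (3/3) × 6.056 = 6.056 mol

6.06 mol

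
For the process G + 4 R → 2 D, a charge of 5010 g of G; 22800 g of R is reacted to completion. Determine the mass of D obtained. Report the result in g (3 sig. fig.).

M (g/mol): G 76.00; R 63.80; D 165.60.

21800 g

n(G) = 5010 / 76.00 = 65.92 mol
n(R) = 22800 / 63.80 = 357.4 mol
n/ν → G: 65.92, R: 89.35; G is limiting.
n(D) = (2/1) × 65.92 = 131.8 mol
mass = 131.8 × 165.60 = 21830 g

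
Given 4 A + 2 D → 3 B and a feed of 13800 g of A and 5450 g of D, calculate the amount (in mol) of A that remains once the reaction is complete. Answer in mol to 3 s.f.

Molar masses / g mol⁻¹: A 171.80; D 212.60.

n(A) = 13800 / 171.80 = 80.33 mol
n(D) = 5450 / 212.60 = 25.63 mol
n/ν for A = 80.33/4 = 20.08
n/ν for D = 25.63/2 = 12.82
Smallest n/ν is D → limiting reagent.
A consumed = (4/2) × 25.63 = 51.26 mol
A remaining = 80.33 − 51.26 = 29.07 mol

29.1 mol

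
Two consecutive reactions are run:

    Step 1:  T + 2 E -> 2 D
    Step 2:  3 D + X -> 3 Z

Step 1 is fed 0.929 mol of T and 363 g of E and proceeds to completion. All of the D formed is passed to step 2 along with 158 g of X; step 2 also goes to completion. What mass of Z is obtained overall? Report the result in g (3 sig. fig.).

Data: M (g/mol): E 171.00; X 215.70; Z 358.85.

Step 1:
n(T) = 0.9290 mol
n(E) = 363.0 / 171.00 = 2.123 mol
n/ν → T: 0.9290, E: 1.062; T is limiting.
n(D) produced = (2/1) × 0.9290 = 1.858 mol
Step 2:
n(D) available = 1.858 mol
n(X) = 158.0 / 215.70 = 0.7325 mol
n/ν → D: 0.6193, X: 0.7325; D is limiting.
n(Z) = (3/3) × 1.858 = 1.858 mol
mass = 1.858 × 358.85 = 666.7 g

667 g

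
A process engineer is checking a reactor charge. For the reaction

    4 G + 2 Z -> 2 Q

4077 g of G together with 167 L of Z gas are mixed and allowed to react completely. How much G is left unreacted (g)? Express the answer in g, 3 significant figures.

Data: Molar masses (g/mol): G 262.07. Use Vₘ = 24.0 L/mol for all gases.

n(G) = 4077 / 262.07 = 15.56 mol
n(Z) = 167.0 / 24.0 = 6.958 mol
n/ν for G = 15.56/4 = 3.890
n/ν for Z = 6.958/2 = 3.479
Smallest n/ν is Z → limiting reagent.
G consumed = (4/2) × 6.958 = 13.92 mol
G remaining = 15.56 − 13.92 = 1.640 mol
mass = 1.640 × 262.07 = 429.8 g

430 g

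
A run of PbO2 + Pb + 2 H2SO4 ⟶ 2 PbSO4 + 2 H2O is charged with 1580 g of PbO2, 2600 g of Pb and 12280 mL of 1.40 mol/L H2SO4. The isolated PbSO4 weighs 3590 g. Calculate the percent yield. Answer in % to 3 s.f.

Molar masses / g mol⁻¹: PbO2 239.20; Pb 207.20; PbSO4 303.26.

89.6 %

n(PbO2) = 1580 / 239.20 = 6.605 mol
n(Pb) = 2600 / 207.20 = 12.55 mol
n(H2SO4) = 1.40 × 12280/1000 = 17.19 mol
n/ν for PbO2 = 6.605/1 = 6.605
n/ν for Pb = 12.55/1 = 12.55
n/ν for H2SO4 = 17.19/2 = 8.595
Smallest n/ν is PbO2 → limiting reagent.
theoretical n(PbSO4) = (2/1) × 6.605 = 13.21 mol → 4006 g
% yield = 3590 / 4006 × 100 = 89.62 %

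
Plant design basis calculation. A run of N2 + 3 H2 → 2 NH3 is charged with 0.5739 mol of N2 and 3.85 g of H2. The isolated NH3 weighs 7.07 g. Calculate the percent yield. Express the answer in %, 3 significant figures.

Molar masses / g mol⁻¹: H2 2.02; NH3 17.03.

36.2 %

n(N2) = 0.5739 mol
n(H2) = 3.850 / 2.02 = 1.906 mol
n/ν → N2: 0.5739, H2: 0.6353; N2 is limiting.
theoretical n(NH3) = (2/1) × 0.5739 = 1.148 mol → 19.55 g
% yield = 7.07 / 19.55 × 100 = 36.16 %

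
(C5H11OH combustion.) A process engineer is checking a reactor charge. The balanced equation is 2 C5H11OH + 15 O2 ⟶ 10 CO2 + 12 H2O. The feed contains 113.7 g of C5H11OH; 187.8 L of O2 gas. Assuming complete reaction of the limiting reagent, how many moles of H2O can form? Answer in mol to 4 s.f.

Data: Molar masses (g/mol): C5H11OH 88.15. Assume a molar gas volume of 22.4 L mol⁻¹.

6.707 mol

n(C5H11OH) = 113.7 / 88.15 = 1.290 mol
n(O2) = 187.8 / 22.4 = 8.384 mol
n/ν for C5H11OH = 1.290/2 = 0.6450
n/ν for O2 = 8.384/15 = 0.5589
Smallest n/ν is O2 → limiting reagent.
n(H2O) = (12/15) × 8.384 = 6.707 mol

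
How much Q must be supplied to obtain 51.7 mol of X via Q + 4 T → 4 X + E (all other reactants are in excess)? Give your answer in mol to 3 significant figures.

n(X) = 51.70 mol
n(Q) = (1/4) × 51.70 = 12.93 mol

12.9 mol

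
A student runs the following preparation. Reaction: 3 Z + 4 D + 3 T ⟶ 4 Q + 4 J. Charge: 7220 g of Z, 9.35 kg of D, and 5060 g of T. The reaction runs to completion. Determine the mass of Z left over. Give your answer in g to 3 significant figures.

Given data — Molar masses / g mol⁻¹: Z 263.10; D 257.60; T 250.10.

n(Z) = 7220 / 263.10 = 27.44 mol
n(D) = 9.350×1000 / 257.60 = 36.30 mol
n(T) = 5060 / 250.10 = 20.23 mol
n/ν for Z = 27.44/3 = 9.147
n/ν for D = 36.30/4 = 9.075
n/ν for T = 20.23/3 = 6.743
Smallest n/ν is T → limiting reagent.
Z consumed = (3/3) × 20.23 = 20.23 mol
Z remaining = 27.44 − 20.23 = 7.210 mol
mass = 7.210 × 263.10 = 1897 g

1900 g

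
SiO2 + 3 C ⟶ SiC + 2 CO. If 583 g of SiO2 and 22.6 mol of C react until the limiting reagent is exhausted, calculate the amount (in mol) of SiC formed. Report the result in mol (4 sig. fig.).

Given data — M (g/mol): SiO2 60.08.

7.533 mol

n(SiO2) = 583.0 / 60.08 = 9.704 mol
n(C) = 22.60 mol
n/ν → SiO2: 9.704, C: 7.533; C is limiting.
n(SiC) = (1/3) × 22.60 = 7.533 mol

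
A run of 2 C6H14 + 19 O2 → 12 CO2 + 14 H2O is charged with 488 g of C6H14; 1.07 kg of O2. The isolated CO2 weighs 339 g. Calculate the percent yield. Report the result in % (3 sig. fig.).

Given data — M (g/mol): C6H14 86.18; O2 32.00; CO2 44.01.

n(C6H14) = 488.0 / 86.18 = 5.663 mol
n(O2) = 1.070×1000 / 32.00 = 33.44 mol
n/ν for C6H14 = 5.663/2 = 2.832
n/ν for O2 = 33.44/19 = 1.760
Smallest n/ν is O2 → limiting reagent.
theoretical n(CO2) = (12/19) × 33.44 = 21.12 mol → 929.5 g
% yield = 339 / 929.5 × 100 = 36.47 %

36.5 %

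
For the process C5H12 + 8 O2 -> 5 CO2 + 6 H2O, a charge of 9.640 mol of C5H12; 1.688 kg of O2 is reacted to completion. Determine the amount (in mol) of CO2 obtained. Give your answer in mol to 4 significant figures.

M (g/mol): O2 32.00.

32.97 mol

n(C5H12) = 9.640 mol
n(O2) = 1.688×1000 / 32.00 = 52.75 mol
n/ν for C5H12 = 9.640/1 = 9.640
n/ν for O2 = 52.75/8 = 6.594
Smallest n/ν is O2 → limiting reagent.
n(CO2) = (5/8) × 52.75 = 32.97 mol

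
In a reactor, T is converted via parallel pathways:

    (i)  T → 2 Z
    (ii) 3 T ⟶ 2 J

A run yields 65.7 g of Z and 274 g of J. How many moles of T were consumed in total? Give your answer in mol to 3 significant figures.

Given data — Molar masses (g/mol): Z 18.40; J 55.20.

9.23 mol

n(Z) = 65.7 / 18.40 = 3.571 mol
n(J) = 274 / 55.20 = 4.964 mol
n(T) via (i) = (1/2)×3.571 = 1.786 mol
n(T) via (ii) = (3/2)×4.964 = 7.446 mol
total n(T) = 1.786 + 7.446 = 9.232 mol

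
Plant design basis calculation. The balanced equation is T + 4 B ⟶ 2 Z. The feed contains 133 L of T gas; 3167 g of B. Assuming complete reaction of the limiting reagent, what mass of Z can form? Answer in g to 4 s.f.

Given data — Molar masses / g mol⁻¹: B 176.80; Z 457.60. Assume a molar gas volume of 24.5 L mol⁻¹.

4098 g

n(T) = 133.0 / 24.5 = 5.429 mol
n(B) = 3167 / 176.80 = 17.91 mol
n/ν for T = 5.429/1 = 5.429
n/ν for B = 17.91/4 = 4.478
Smallest n/ν is B → limiting reagent.
n(Z) = (2/4) × 17.91 = 8.955 mol
mass = 8.955 × 457.60 = 4098 g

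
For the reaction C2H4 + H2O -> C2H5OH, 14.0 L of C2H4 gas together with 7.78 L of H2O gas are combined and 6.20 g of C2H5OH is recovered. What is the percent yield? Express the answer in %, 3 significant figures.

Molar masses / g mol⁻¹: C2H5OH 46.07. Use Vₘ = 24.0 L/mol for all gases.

41.5 %

n(C2H4) = 14.00 / 24.0 = 0.5833 mol
n(H2O) = 7.780 / 24.0 = 0.3242 mol
n/ν for C2H4 = 0.5833/1 = 0.5833
n/ν for H2O = 0.3242/1 = 0.3242
Smallest n/ν is H2O → limiting reagent.
theoretical n(C2H5OH) = (1/1) × 0.3242 = 0.3242 mol → 14.94 g
% yield = 6.20 / 14.94 × 100 = 41.50 %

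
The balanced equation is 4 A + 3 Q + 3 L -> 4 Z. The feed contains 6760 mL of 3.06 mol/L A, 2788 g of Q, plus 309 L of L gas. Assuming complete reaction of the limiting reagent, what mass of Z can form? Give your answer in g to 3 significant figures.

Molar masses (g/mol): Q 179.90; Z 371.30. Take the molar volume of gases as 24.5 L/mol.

n(A) = 3.06 × 6760/1000 = 20.69 mol
n(Q) = 2788 / 179.90 = 15.50 mol
n(L) = 309.0 / 24.5 = 12.61 mol
n/ν → A: 5.173, Q: 5.167, L: 4.203; L is limiting.
n(Z) = (4/3) × 12.61 = 16.81 mol
mass = 16.81 × 371.30 = 6242 g

6240 g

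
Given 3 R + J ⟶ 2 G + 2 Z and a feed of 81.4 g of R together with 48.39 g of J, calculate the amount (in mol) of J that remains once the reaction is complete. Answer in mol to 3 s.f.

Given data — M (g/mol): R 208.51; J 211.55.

n(R) = 81.40 / 208.51 = 0.3904 mol
n(J) = 48.39 / 211.55 = 0.2287 mol
n/ν for R = 0.3904/3 = 0.1301
n/ν for J = 0.2287/1 = 0.2287
Smallest n/ν is R → limiting reagent.
J consumed = (1/3) × 0.3904 = 0.1301 mol
J remaining = 0.2287 − 0.1301 = 0.09860 mol

0.0986 mol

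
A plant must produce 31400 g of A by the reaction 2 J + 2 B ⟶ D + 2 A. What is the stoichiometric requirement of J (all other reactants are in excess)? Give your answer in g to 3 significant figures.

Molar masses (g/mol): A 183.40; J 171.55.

29400 g

n(A) = 31400 / 183.40 = 171.2 mol
n(J) = (2/2) × 171.2 = 171.2 mol
mass = 171.2 × 171.55 = 29370 g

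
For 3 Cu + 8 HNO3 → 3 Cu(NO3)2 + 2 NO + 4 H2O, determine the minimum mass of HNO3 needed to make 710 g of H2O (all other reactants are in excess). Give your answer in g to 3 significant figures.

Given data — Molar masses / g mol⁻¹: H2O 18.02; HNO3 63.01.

4970 g

n(H2O) = 710 / 18.02 = 39.40 mol
n(HNO3) = (8/4) × 39.40 = 78.80 mol
mass = 78.80 × 63.01 = 4965 g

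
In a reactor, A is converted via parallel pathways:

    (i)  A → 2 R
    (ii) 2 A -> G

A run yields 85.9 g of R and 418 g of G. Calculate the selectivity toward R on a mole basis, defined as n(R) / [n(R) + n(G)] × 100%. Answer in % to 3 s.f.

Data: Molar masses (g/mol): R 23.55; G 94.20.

n(R) = 85.9 / 23.55 = 3.648 mol
n(G) = 418 / 94.20 = 4.437 mol
selectivity = 3.648/(3.648+4.437) × 100 = 45.12 %

45.1 %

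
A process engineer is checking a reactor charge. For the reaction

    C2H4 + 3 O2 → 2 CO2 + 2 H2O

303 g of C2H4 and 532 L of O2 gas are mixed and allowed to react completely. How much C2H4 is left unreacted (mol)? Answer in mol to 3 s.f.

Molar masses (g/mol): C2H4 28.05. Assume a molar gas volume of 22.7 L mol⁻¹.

n(C2H4) = 303.0 / 28.05 = 10.80 mol
n(O2) = 532.0 / 22.7 = 23.44 mol
n/ν → C2H4: 10.80, O2: 7.813; O2 is limiting.
C2H4 consumed = (1/3) × 23.44 = 7.813 mol
C2H4 remaining = 10.80 − 7.813 = 2.987 mol

2.99 mol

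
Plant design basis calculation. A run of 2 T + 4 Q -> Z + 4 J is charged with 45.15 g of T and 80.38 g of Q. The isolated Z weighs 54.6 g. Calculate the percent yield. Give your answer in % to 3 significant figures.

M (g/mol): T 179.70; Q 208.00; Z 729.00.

77.5 %

n(T) = 45.15 / 179.70 = 0.2513 mol
n(Q) = 80.38 / 208.00 = 0.3864 mol
n/ν for T = 0.2513/2 = 0.1257
n/ν for Q = 0.3864/4 = 0.09660
Smallest n/ν is Q → limiting reagent.
theoretical n(Z) = (1/4) × 0.3864 = 0.09660 mol → 70.42 g
% yield = 54.6 / 70.42 × 100 = 77.53 %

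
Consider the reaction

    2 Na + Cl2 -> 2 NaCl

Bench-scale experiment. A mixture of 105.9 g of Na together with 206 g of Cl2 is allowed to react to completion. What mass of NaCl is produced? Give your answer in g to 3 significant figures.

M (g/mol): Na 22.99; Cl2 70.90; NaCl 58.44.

n(Na) = 105.9 / 22.99 = 4.606 mol
n(Cl2) = 206.0 / 70.90 = 2.906 mol
n/ν for Na = 4.606/2 = 2.303
n/ν for Cl2 = 2.906/1 = 2.906
Smallest n/ν is Na → limiting reagent.
n(NaCl) = (2/2) × 4.606 = 4.606 mol
mass = 4.606 × 58.44 = 269.2 g

269 g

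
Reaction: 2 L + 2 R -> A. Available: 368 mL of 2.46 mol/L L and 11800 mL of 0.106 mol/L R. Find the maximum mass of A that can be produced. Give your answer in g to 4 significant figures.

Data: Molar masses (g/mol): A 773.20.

350.0 g

n(L) = 2.46 × 368.0/1000 = 0.9053 mol
n(R) = 0.106 × 11800/1000 = 1.251 mol
n/ν → L: 0.4527, R: 0.6255; L is limiting.
n(A) = (1/2) × 0.9053 = 0.4527 mol
mass = 0.4527 × 773.20 = 350.0 g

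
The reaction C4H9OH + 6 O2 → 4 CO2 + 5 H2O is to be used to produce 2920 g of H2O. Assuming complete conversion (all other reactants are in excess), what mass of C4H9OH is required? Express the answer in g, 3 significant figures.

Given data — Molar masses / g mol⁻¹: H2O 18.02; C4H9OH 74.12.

2400 g

n(H2O) = 2920 / 18.02 = 162.0 mol
n(C4H9OH) = (1/5) × 162.0 = 32.40 mol
mass = 32.40 × 74.12 = 2401 g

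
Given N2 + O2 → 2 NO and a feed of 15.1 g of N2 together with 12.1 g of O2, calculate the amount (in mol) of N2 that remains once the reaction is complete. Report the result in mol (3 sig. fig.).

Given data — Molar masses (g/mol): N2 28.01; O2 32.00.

0.161 mol

n(N2) = 15.10 / 28.01 = 0.5391 mol
n(O2) = 12.10 / 32.00 = 0.3781 mol
n/ν → N2: 0.5391, O2: 0.3781; O2 is limiting.
N2 consumed = (1/1) × 0.3781 = 0.3781 mol
N2 remaining = 0.5391 − 0.3781 = 0.1610 mol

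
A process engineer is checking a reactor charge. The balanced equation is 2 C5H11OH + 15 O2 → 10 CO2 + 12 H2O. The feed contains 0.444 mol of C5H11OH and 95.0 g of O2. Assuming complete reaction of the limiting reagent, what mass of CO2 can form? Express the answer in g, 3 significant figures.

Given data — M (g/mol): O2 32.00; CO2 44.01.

n(C5H11OH) = 0.4440 mol
n(O2) = 95.00 / 32.00 = 2.969 mol
n/ν for C5H11OH = 0.4440/2 = 0.2220
n/ν for O2 = 2.969/15 = 0.1979
Smallest n/ν is O2 → limiting reagent.
n(CO2) = (10/15) × 2.969 = 1.979 mol
mass = 1.979 × 44.01 = 87.10 g

87.1 g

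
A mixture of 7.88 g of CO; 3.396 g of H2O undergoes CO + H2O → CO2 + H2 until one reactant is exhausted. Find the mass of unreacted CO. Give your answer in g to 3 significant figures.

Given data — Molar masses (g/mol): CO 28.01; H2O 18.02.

2.60 g

n(CO) = 7.880 / 28.01 = 0.2813 mol
n(H2O) = 3.396 / 18.02 = 0.1885 mol
n/ν → CO: 0.2813, H2O: 0.1885; H2O is limiting.
CO consumed = (1/1) × 0.1885 = 0.1885 mol
CO remaining = 0.2813 − 0.1885 = 0.09280 mol
mass = 0.09280 × 28.01 = 2.599 g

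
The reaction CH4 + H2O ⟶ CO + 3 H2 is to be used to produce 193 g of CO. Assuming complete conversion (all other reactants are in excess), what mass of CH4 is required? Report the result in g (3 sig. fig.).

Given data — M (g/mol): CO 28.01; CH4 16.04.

n(CO) = 193 / 28.01 = 6.890 mol
n(CH4) = (1/1) × 6.890 = 6.890 mol
mass = 6.890 × 16.04 = 110.5 g

111 g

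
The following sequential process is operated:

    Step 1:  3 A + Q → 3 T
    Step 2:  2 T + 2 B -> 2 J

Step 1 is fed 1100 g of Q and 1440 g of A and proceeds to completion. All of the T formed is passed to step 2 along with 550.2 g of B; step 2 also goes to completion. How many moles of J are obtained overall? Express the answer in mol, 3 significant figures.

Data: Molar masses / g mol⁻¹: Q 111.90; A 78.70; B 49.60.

Step 1:
n(Q) = 1100 / 111.90 = 9.830 mol
n(A) = 1440 / 78.70 = 18.30 mol
n/ν for Q = 9.830/1 = 9.830
n/ν for A = 18.30/3 = 6.100
Smallest n/ν is A → limiting reagent.
n(T) produced = (3/3) × 18.30 = 18.30 mol
Step 2:
n(T) available = 18.30 mol
n(B) = 550.2 / 49.60 = 11.09 mol
n/ν for T = 18.30/2 = 9.150
n/ν for B = 11.09/2 = 5.545
Smallest n/ν is B → limiting reagent.
n(J) = (2/2) × 11.09 = 11.09 mol

11.1 mol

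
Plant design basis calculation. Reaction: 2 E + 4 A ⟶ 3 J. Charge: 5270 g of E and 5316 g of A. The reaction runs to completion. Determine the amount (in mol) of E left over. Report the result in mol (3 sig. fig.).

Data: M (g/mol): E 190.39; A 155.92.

10.6 mol

n(E) = 5270 / 190.39 = 27.68 mol
n(A) = 5316 / 155.92 = 34.09 mol
n/ν for E = 27.68/2 = 13.84
n/ν for A = 34.09/4 = 8.523
Smallest n/ν is A → limiting reagent.
E consumed = (2/4) × 34.09 = 17.05 mol
E remaining = 27.68 − 17.05 = 10.63 mol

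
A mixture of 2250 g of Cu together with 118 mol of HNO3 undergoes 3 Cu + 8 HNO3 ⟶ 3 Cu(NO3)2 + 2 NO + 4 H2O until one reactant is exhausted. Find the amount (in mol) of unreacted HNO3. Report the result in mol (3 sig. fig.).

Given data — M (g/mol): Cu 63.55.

n(Cu) = 2250 / 63.55 = 35.41 mol
n(HNO3) = 118.0 mol
n/ν for Cu = 35.41/3 = 11.80
n/ν for HNO3 = 118.0/8 = 14.75
Smallest n/ν is Cu → limiting reagent.
HNO3 consumed = (8/3) × 35.41 = 94.43 mol
HNO3 remaining = 118.0 − 94.43 = 23.57 mol

23.6 mol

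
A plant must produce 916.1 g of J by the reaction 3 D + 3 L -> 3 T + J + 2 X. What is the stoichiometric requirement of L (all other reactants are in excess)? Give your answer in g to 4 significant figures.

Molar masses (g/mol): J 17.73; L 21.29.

3300 g

n(J) = 916.1 / 17.73 = 51.67 mol
n(L) = (3/1) × 51.67 = 155.0 mol
mass = 155.0 × 21.29 = 3300 g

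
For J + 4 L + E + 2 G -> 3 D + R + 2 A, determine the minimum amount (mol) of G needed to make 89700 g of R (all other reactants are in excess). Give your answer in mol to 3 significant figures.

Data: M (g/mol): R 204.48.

n(R) = 89700 / 204.48 = 438.7 mol
n(G) = (2/1) × 438.7 = 877.4 mol

877 mol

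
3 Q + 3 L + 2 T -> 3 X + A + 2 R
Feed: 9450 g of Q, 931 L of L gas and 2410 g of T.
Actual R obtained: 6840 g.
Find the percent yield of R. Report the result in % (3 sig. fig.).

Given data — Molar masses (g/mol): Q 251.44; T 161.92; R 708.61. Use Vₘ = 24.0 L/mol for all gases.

n(Q) = 9450 / 251.44 = 37.58 mol
n(L) = 931.0 / 24.0 = 38.79 mol
n(T) = 2410 / 161.92 = 14.88 mol
n/ν for Q = 37.58/3 = 12.53
n/ν for L = 38.79/3 = 12.93
n/ν for T = 14.88/2 = 7.440
Smallest n/ν is T → limiting reagent.
theoretical n(R) = (2/2) × 14.88 = 14.88 mol → 10540 g
% yield = 6840 / 10540 × 100 = 64.90 %

64.9 %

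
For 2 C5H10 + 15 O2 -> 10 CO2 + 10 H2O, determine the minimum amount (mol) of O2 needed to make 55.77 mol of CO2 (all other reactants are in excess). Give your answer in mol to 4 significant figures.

83.66 mol

n(CO2) = 55.77 mol
n(O2) = (15/10) × 55.77 = 83.66 mol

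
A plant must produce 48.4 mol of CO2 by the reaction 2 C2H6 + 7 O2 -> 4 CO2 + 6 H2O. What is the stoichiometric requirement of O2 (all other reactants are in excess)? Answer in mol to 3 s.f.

n(CO2) = 48.40 mol
n(O2) = (7/4) × 48.40 = 84.70 mol

84.7 mol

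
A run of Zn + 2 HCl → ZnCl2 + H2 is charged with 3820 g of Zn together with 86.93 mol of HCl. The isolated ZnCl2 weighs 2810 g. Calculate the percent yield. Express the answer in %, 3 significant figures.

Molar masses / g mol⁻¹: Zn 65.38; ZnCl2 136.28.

n(Zn) = 3820 / 65.38 = 58.43 mol
n(HCl) = 86.93 mol
n/ν for Zn = 58.43/1 = 58.43
n/ν for HCl = 86.93/2 = 43.47
Smallest n/ν is HCl → limiting reagent.
theoretical n(ZnCl2) = (1/2) × 86.93 = 43.47 mol → 5924 g
% yield = 2810 / 5924 × 100 = 47.43 %

47.4 %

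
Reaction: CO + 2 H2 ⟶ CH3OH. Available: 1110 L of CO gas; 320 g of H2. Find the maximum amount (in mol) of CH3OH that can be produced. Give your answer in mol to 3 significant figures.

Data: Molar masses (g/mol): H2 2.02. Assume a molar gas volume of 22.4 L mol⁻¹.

49.6 mol

n(CO) = 1110 / 22.4 = 49.55 mol
n(H2) = 320.0 / 2.02 = 158.4 mol
n/ν → CO: 49.55, H2: 79.20; CO is limiting.
n(CH3OH) = (1/1) × 49.55 = 49.55 mol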